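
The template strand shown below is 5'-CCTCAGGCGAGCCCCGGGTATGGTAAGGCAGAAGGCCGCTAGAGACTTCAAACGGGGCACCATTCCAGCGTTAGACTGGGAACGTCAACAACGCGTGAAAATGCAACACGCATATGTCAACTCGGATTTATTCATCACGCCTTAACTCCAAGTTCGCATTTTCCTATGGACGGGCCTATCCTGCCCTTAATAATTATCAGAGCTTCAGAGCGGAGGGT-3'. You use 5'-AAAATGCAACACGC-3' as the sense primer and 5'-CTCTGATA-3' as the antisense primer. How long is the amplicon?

Scanning the template, AAAATGCAACACGC occurs at positions 98–111; this primer anneals to the bottom strand there with its 3' end pointing downstream.
Reverse complement of the reverse primer: TATCAGAG. This occurs on the top strand at positions 195–202.
The product runs from position 98 to position 202, so its length is 202 − 98 + 1 = 105 bp.

105 bp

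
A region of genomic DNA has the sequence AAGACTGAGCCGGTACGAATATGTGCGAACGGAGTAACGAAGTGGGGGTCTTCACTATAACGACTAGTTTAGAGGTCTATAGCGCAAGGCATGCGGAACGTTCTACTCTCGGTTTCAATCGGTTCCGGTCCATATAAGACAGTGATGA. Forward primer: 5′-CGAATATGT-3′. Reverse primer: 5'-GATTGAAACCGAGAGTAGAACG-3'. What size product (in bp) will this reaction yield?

The forward primer matches the template at positions 16–24.
Reverse complement of the reverse primer: CGTTCTACTCTCGGTTTCAATC. This occurs on the top strand at positions 99–120.
Product length = (reverse-primer end) − (forward-primer start) + 1 = 120 − 16 + 1 = 105 bp.

105 bp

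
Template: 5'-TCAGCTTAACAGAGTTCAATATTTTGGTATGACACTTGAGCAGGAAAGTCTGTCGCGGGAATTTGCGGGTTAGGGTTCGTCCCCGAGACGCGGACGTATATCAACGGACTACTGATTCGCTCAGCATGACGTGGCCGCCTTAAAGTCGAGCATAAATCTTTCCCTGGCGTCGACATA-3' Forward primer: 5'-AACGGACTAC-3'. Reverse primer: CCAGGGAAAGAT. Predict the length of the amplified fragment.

Scanning the template, AACGGACTAC occurs at positions 103–112; this primer anneals to the bottom strand there with its 3' end pointing downstream.
The reverse primer's reverse complement is ATCTTTCCCTGG, which matches the template at positions 156–167.
Product length = (reverse-primer end) − (forward-primer start) + 1 = 167 − 103 + 1 = 65 bp.

65 bp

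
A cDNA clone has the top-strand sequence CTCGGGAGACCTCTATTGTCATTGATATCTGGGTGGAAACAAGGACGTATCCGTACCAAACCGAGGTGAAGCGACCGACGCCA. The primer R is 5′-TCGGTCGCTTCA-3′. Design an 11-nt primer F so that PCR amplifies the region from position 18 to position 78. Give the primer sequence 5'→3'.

5'-GTCATTGATAT-3'

The reverse primer's reverse complement TGAAGCGACCGA matches the template at positions 67–78; the product starts at position 18.
The forward primer is identical to the top strand over positions 18–28: GTCATTGATAT.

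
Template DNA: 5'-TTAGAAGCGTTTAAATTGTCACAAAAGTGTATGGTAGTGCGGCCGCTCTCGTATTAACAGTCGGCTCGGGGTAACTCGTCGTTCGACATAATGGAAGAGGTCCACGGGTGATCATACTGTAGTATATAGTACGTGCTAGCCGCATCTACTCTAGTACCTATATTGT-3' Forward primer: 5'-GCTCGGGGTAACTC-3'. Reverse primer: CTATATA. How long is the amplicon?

66 bp

Scanning the template, GCTCGGGGTAACTC occurs at positions 64–77; this primer anneals to the bottom strand there with its 3' end pointing downstream.
Taking the reverse complement of CTATATA gives TATATAG, found at positions 123–129 on the template; the primer anneals here to the top strand with its 3' end pointing upstream.
The product runs from position 64 to position 129, so its length is 129 − 64 + 1 = 66 bp.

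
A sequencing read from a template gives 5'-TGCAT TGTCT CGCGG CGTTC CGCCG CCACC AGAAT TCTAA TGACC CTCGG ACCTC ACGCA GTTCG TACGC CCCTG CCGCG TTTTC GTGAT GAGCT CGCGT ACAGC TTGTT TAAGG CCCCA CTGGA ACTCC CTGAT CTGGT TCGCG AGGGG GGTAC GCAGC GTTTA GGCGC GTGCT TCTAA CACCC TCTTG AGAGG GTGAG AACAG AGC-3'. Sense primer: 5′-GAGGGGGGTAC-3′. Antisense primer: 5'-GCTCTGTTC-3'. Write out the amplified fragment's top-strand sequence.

5'-GAGGGGGGTACGCAGCGTTTAGGCGCGTGCTTCTAACACCCTCTTGAGAGGGTGAGAACAGAGC-3'

Forward primer GAGGGGGGTAC is found on the top strand at positions 145–155.
Taking the reverse complement of GCTCTGTTC gives GAACAGAGC, found at positions 200–208 on the template; the primer anneals here to the top strand with its 3' end pointing upstream.
The product is the template from position 145 through 208 (64 bp).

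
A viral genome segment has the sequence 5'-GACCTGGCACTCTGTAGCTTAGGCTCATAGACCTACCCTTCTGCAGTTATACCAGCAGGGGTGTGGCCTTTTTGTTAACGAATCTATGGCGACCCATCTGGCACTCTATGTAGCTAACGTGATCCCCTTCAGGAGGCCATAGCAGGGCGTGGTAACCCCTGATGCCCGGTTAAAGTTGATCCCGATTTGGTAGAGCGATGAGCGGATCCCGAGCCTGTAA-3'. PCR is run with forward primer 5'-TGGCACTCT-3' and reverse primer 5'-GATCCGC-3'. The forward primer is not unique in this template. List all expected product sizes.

204 bp, 110 bp

The forward primer TGGCACTCT matches the top strand at positions 5–13, 99–107.
The reverse primer's reverse complement is GCGGATC, matching at positions 202–208.
Each forward site pairs with the reverse site to give a product ending at position 208: sizes 204, 110 bp.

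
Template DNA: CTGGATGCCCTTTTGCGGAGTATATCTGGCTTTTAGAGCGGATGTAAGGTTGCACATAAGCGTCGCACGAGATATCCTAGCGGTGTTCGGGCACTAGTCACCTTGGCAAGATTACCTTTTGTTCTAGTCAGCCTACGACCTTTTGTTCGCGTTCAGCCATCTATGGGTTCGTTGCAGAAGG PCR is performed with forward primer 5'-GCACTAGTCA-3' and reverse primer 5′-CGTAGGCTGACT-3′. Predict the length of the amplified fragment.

The forward primer matches the template at positions 91–100.
Taking the reverse complement of CGTAGGCTGACT gives AGTCAGCCTACG, found at positions 126–137 on the template; the primer anneals here to the top strand with its 3' end pointing upstream.
Amplicon spans positions 91–137: 47 bp.

47 bp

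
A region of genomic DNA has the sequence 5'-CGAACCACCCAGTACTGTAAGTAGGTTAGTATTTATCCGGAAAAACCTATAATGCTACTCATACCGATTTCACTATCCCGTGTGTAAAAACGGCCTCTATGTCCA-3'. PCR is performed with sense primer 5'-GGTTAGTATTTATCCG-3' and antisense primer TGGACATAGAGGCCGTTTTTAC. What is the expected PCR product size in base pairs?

Scanning the template, GGTTAGTATTTATCCG occurs at positions 24–39; this primer anneals to the bottom strand there with its 3' end pointing downstream.
The reverse primer's reverse complement is GTAAAAACGGCCTCTATGTCCA, which matches the template at positions 84–105.
Amplicon spans positions 24–105: 82 bp.

82 bp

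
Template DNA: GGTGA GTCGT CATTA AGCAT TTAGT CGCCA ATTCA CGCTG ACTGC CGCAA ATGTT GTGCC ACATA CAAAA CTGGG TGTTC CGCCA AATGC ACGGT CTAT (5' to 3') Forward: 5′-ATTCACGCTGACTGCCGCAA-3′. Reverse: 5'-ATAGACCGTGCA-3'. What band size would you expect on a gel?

The forward primer matches the template at positions 31–50.
Reverse complement of the reverse primer: TGCACGGTCTAT. This occurs on the top strand at positions 88–99.
The product runs from position 31 to position 99, so its length is 99 − 31 + 1 = 69 bp.

69 bp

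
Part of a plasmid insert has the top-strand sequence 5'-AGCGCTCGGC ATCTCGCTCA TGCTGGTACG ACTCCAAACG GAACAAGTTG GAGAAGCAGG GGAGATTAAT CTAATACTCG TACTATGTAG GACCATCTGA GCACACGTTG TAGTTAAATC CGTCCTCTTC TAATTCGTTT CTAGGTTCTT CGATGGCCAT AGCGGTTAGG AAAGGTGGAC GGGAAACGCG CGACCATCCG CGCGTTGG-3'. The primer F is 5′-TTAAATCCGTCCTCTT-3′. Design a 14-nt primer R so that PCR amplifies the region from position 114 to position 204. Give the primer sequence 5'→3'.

The product's 3' end on the top strand is position 204.
The reverse primer anneals to the top strand over positions 191–204, i.e. to CGACCATCCGCGCG.
Its sequence written 5'→3' is the reverse complement: CGCGCGGATGGTCG.

5'-CGCGCGGATGGTCG-3'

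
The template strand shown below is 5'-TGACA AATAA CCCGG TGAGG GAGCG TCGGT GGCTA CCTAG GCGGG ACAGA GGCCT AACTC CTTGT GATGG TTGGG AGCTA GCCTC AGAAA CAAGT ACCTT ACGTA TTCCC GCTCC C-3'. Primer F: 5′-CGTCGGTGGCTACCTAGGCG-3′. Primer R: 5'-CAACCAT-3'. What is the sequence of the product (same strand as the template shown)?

Scanning the template, CGTCGGTGGCTACCTAGGCG occurs at positions 24–43; this primer anneals to the bottom strand there with its 3' end pointing downstream.
Taking the reverse complement of CAACCAT gives ATGGTTG, found at positions 67–73 on the template; the primer anneals here to the top strand with its 3' end pointing upstream.
The product is the template from position 24 through 73 (50 bp).

5'-CGTCGGTGGCTACCTAGGCGGGACAGAGGCCTAACTCCTTGTGATGGTTG-3'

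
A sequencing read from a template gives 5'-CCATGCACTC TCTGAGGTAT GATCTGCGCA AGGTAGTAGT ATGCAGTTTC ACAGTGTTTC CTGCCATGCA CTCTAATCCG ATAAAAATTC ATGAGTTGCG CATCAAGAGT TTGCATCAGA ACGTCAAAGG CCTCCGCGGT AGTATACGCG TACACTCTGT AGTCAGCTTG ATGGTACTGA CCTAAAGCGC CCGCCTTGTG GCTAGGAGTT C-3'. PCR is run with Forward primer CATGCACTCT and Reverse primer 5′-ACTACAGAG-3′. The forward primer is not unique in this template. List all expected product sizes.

162 bp, 99 bp

The forward primer CATGCACTCT matches the top strand at positions 2–11, 65–74.
The reverse primer's reverse complement is CTCTGTAGT, matching at positions 155–163.
Each forward site pairs with the reverse site to give a product ending at position 163: sizes 162, 99 bp.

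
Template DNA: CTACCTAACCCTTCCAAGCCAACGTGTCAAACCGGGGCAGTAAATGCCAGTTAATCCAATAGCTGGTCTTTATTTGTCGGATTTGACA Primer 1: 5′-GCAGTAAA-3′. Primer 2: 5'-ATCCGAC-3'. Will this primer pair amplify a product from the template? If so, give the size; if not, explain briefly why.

Yes — a 46 bp product.

Primer 1 (GCAGTAAA) matches the top strand at positions 37–44; it acts as a forward primer.
Primer 2's reverse complement is GTCGGAT, matching the top strand at positions 76–82; it acts as a reverse primer.
The 3' ends face each other across positions 37–82, giving a 46 bp product.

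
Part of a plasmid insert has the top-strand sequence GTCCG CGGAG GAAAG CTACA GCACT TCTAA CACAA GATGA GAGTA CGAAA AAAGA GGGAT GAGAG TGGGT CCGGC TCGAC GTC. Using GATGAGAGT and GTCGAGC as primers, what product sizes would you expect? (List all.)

The forward primer GATGAGAGT matches the top strand at positions 36–44, 58–66.
The reverse primer's reverse complement is GCTCGAC, matching at positions 74–80.
Each forward site pairs with the reverse site to give a product ending at position 80: sizes 45, 23 bp.

45 bp, 23 bp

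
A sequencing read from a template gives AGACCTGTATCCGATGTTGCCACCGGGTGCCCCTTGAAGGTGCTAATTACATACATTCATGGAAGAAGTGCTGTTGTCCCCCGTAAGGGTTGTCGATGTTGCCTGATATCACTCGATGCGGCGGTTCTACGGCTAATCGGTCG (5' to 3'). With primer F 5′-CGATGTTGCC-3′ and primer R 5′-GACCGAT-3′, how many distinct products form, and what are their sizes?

Two products: 131 bp, 49 bp

The forward primer CGATGTTGCC matches the top strand at positions 12–21, 94–103.
The reverse primer's reverse complement is ATCGGTC, matching at positions 136–142.
Each forward site pairs with the reverse site to give a product ending at position 142: sizes 131, 49 bp.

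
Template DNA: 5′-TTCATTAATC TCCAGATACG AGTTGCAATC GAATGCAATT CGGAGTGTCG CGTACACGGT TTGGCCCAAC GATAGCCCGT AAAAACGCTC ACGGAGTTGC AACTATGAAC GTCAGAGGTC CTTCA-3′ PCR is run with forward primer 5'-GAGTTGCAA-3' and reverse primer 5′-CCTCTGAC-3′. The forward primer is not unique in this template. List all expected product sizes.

99 bp, 25 bp

The forward primer GAGTTGCAA matches the top strand at positions 20–28, 94–102.
The reverse primer's reverse complement is GTCAGAGG, matching at positions 111–118.
Each forward site pairs with the reverse site to give a product ending at position 118: sizes 99, 25 bp.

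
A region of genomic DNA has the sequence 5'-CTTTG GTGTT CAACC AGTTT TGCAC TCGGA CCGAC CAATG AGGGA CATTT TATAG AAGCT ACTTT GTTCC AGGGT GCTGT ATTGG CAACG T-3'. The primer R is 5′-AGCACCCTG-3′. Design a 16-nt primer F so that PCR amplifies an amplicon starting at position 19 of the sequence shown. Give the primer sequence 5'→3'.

The reverse primer's reverse complement CAGGGTGCT matches the template at positions 70–78; the product starts at position 19.
The forward primer is identical to the top strand over positions 19–34: TTTGCACTCGGACCGA.

5'-TTTGCACTCGGACCGA-3'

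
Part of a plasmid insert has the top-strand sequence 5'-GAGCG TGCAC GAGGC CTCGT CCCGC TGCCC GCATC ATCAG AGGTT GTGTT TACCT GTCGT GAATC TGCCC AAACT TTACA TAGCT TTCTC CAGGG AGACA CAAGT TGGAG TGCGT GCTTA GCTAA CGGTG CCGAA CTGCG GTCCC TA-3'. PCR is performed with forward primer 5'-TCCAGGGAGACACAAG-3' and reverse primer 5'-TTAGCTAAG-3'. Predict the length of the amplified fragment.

Forward primer TCCAGGGAGACACAAG is found on the top strand at positions 89–104.
The reverse primer's reverse complement is CTTAGCTAA, which matches the template at positions 117–125.
Amplicon spans positions 89–125: 37 bp.

37 bp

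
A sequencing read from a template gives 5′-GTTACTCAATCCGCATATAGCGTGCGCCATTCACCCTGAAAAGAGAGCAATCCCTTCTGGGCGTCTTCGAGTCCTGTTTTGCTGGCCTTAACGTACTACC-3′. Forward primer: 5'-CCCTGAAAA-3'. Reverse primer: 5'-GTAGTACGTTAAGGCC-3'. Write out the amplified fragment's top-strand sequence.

5'-CCCTGAAAAGAGAGCAATCCCTTCTGGGCGTCTTCGAGTCCTGTTTTGCTGGCCTTAACGTACTAC-3'

The forward primer matches the template at positions 34–42.
The reverse primer's reverse complement is GGCCTTAACGTACTAC, which matches the template at positions 84–99.
The product is the template from position 34 through 99 (66 bp).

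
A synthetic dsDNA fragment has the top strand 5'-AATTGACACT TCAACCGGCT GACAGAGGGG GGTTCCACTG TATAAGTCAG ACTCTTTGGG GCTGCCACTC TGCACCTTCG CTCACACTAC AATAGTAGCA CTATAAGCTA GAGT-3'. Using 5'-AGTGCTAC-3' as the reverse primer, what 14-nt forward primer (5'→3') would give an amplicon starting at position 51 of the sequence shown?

The reverse primer's reverse complement GTAGCACT matches the template at positions 95–102; the product starts at position 51.
The forward primer is identical to the top strand over positions 51–64: ACTCTTTGGGGCTG.

5'-ACTCTTTGGGGCTG-3'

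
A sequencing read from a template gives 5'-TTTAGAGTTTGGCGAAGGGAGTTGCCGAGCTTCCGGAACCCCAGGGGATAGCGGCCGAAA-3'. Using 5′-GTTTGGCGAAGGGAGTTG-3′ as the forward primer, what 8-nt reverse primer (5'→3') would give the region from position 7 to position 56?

The product's 3' end on the top strand is position 56.
The reverse primer anneals to the top strand over positions 49–56, i.e. to TAGCGGCC.
Its sequence written 5'→3' is the reverse complement: GGCCGCTA.

5'-GGCCGCTA-3'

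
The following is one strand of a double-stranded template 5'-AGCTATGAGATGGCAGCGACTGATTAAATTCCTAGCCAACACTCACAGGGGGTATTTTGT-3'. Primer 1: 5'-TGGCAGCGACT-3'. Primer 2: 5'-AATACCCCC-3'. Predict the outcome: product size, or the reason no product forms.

Yes — a 46 bp product.

Primer 1 (TGGCAGCGACT) matches the top strand at positions 11–21; it acts as a forward primer.
Primer 2's reverse complement is GGGGGTATT, matching the top strand at positions 48–56; it acts as a reverse primer.
The 3' ends face each other across positions 11–56, giving a 46 bp product.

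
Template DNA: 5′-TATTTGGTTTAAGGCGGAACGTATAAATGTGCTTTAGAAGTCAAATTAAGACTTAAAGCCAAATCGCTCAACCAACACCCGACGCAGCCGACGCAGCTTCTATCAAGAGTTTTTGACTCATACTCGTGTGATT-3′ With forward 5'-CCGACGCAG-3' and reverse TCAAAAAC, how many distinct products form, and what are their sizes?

Two products: 38 bp, 29 bp

The forward primer CCGACGCAG matches the top strand at positions 79–87, 88–96.
The reverse primer's reverse complement is GTTTTTGA, matching at positions 109–116.
Each forward site pairs with the reverse site to give a product ending at position 116: sizes 38, 29 bp.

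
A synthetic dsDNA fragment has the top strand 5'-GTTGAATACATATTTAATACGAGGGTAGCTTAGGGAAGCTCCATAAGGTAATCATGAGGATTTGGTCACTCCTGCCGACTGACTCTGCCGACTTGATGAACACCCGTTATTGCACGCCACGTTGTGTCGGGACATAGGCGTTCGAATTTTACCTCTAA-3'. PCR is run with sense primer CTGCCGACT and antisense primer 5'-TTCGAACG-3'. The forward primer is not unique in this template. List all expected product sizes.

The forward primer CTGCCGACT matches the top strand at positions 72–80, 85–93.
The reverse primer's reverse complement is CGTTCGAA, matching at positions 139–146.
Each forward site pairs with the reverse site to give a product ending at position 146: sizes 75, 62 bp.

75 bp, 62 bp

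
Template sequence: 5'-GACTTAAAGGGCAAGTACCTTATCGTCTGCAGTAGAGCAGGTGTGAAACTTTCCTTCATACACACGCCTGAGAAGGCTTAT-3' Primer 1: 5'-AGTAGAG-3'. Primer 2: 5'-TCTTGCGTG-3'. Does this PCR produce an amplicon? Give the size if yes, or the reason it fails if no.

No product — primer 2 has no binding site in the template.

Primer 2 (TCTTGCGTG) does not match the top strand, and its reverse complement CACGCAAGA does not match either.
With no annealing site for primer 2, no amplification occurs.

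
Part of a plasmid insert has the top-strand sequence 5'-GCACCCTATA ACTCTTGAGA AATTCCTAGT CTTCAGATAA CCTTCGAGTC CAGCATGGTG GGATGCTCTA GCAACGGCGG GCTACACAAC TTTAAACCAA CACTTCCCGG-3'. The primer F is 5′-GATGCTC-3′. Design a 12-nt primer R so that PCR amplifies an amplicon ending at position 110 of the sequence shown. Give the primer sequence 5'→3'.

The forward primer binds at positions 62–68; the product's 3' end on the top strand is position 110.
The reverse primer anneals to the top strand over positions 99–110, i.e. to AACACTTCCCGG.
Its sequence written 5'→3' is the reverse complement: CCGGGAAGTGTT.

5'-CCGGGAAGTGTT-3'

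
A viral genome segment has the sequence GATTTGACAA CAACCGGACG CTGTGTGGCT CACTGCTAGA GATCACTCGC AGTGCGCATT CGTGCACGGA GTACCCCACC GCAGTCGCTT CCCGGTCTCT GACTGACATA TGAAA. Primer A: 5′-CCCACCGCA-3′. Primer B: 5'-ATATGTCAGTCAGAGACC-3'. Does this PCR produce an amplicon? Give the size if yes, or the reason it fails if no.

Yes — a 37 bp product.

Primer A (CCCACCGCA) matches the top strand at positions 75–83; it acts as a forward primer.
Primer B's reverse complement is GGTCTCTGACTGACATAT, matching the top strand at positions 94–111; it acts as a reverse primer.
The 3' ends face each other across positions 75–111, giving a 37 bp product.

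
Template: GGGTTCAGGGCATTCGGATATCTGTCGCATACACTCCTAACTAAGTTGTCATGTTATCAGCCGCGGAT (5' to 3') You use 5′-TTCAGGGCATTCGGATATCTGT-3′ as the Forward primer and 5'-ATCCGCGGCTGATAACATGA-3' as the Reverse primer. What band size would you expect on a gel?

The forward primer matches the template at positions 4–25.
Taking the reverse complement of ATCCGCGGCTGATAACATGA gives TCATGTTATCAGCCGCGGAT, found at positions 49–68 on the template; the primer anneals here to the top strand with its 3' end pointing upstream.
The product runs from position 4 to position 68, so its length is 68 − 4 + 1 = 65 bp.

65 bp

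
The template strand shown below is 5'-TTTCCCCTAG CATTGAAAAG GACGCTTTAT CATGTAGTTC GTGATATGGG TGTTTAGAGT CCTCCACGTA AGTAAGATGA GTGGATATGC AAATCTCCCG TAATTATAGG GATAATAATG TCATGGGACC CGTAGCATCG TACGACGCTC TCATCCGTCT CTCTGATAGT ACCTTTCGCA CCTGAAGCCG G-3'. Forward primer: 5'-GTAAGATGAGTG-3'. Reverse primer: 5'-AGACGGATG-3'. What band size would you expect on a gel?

89 bp

Forward primer GTAAGATGAGTG is found on the top strand at positions 72–83.
Reverse complement of the reverse primer: CATCCGTCT. This occurs on the top strand at positions 152–160.
Product length = (reverse-primer end) − (forward-primer start) + 1 = 160 − 72 + 1 = 89 bp.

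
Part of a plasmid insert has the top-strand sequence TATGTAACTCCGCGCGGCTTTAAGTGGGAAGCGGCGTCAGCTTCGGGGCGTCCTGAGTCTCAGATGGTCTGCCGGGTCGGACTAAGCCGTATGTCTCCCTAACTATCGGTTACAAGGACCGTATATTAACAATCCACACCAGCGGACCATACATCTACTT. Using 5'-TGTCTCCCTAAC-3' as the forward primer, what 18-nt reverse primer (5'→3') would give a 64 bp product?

The forward primer binds at positions 92–103, so a 64 bp product ends at position 92 + 64 − 1 = 155.
The reverse primer anneals to the top strand over positions 138–155, i.e. to ACCAGCGGACCATACATC.
Its sequence written 5'→3' is the reverse complement: GATGTATGGTCCGCTGGT.

5'-GATGTATGGTCCGCTGGT-3'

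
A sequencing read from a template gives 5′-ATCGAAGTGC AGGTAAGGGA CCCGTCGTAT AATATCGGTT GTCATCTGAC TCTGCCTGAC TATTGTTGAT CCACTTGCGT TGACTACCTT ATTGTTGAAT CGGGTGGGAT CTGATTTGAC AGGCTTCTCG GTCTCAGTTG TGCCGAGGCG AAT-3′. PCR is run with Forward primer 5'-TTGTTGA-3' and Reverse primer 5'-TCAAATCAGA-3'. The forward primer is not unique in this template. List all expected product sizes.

57 bp, 28 bp

The forward primer TTGTTGA matches the top strand at positions 63–69, 92–98.
The reverse primer's reverse complement is TCTGATTTGA, matching at positions 110–119.
Each forward site pairs with the reverse site to give a product ending at position 119: sizes 57, 28 bp.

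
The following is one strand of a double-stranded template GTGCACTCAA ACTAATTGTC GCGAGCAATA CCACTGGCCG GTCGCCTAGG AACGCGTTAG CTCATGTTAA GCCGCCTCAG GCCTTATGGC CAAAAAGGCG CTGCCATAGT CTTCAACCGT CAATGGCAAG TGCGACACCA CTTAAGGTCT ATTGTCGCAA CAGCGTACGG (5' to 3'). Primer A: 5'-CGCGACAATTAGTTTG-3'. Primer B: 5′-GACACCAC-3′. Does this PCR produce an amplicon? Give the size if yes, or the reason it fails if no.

Primer A (CGCGACAATTAGTTTG) has reverse complement CAAACTAATTGTCGCG, which matches the top strand at positions 8–23; primer A anneals to the top strand there with its 3' end pointing upstream toward position 8.
Primer B (GACACCAC) matches the top strand directly at positions 134–141; it anneals to the bottom strand with its 3' end pointing downstream toward position 141.
The 3' ends diverge (primer A extends toward position 1, primer B toward position 170), so the primers never converge on a shared product.

No product — the primers' 3' ends point away from each other.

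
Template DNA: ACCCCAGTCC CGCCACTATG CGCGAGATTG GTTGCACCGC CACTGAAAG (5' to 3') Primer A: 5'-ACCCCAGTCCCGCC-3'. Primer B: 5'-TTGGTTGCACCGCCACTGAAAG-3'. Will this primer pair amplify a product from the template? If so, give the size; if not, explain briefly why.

No product — both primers anneal to the same strand and extend in the same direction.

Primer A (ACCCCAGTCCCGCC) matches the top strand at positions 1–14 (3' end points downstream).
Primer B (TTGGTTGCACCGCCACTGAAAG) also matches the top strand directly, at positions 28–49 — its reverse complement CTTTCAGTGGCGGTGCAACCAA is not present.
Both primers anneal to the bottom strand with 3' ends pointing the same way, so neither can prime synthesis back toward the other.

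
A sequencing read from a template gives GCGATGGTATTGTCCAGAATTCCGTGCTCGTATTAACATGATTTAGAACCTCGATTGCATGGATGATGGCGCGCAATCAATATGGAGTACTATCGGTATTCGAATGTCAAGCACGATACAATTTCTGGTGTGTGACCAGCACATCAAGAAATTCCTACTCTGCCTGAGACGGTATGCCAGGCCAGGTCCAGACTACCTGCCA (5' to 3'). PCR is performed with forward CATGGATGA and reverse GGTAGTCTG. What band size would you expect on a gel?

Forward primer CATGGATGA is found on the top strand at positions 58–66.
The reverse primer's reverse complement is CAGACTACC, which matches the template at positions 189–197.
The product runs from position 58 to position 197, so its length is 197 − 58 + 1 = 140 bp.

140 bp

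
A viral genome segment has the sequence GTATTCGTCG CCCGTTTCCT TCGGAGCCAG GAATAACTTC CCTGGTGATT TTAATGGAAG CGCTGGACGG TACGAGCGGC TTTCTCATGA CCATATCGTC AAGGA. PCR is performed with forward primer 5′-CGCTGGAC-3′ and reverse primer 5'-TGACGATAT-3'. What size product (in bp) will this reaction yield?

41 bp

Forward primer CGCTGGAC is found on the top strand at positions 61–68.
The reverse primer's reverse complement is ATATCGTCA, which matches the template at positions 93–101.
Product length = (reverse-primer end) − (forward-primer start) + 1 = 101 − 61 + 1 = 41 bp.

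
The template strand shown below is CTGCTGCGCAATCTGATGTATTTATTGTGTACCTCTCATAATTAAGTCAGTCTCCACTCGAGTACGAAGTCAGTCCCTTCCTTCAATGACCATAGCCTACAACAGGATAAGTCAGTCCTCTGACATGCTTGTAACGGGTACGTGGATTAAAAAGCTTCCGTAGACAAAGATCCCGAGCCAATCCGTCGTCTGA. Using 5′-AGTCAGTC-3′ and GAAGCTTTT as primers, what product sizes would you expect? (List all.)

The forward primer AGTCAGTC matches the top strand at positions 45–52, 68–75, 110–117.
The reverse primer's reverse complement is AAAAGCTTC, matching at positions 150–158.
Each forward site pairs with the reverse site to give a product ending at position 158: sizes 114, 91, 49 bp.

114 bp, 91 bp, 49 bp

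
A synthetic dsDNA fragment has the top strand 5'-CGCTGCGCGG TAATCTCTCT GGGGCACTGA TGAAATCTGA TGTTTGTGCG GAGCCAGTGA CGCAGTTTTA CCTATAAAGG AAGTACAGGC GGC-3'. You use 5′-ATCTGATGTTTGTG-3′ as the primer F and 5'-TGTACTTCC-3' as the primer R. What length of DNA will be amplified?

53 bp

Scanning the template, ATCTGATGTTTGTG occurs at positions 35–48; this primer anneals to the bottom strand there with its 3' end pointing downstream.
Reverse complement of the reverse primer: GGAAGTACA. This occurs on the top strand at positions 79–87.
Amplicon spans positions 35–87: 53 bp.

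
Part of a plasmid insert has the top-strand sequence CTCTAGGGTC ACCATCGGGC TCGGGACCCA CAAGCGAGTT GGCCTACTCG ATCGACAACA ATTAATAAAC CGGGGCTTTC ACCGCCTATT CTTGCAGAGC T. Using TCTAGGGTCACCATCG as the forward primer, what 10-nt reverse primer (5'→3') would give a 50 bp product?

The forward primer binds at positions 2–17, so a 50 bp product ends at position 2 + 50 − 1 = 51.
The reverse primer anneals to the top strand over positions 42–51, i.e. to GCCTACTCGA.
Its sequence written 5'→3' is the reverse complement: TCGAGTAGGC.

5'-TCGAGTAGGC-3'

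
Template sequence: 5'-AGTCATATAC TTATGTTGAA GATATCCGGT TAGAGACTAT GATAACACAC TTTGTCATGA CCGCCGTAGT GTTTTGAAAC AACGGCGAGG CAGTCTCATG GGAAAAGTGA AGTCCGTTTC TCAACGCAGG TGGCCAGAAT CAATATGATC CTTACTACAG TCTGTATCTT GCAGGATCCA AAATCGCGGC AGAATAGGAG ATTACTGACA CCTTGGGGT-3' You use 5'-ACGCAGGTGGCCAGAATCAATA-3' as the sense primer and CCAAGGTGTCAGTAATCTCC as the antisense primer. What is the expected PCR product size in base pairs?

93 bp

Scanning the template, ACGCAGGTGGCCAGAATCAATA occurs at positions 124–145; this primer anneals to the bottom strand there with its 3' end pointing downstream.
Taking the reverse complement of CCAAGGTGTCAGTAATCTCC gives GGAGATTACTGACACCTTGG, found at positions 197–216 on the template; the primer anneals here to the top strand with its 3' end pointing upstream.
Product length = (reverse-primer end) − (forward-primer start) + 1 = 216 − 124 + 1 = 93 bp.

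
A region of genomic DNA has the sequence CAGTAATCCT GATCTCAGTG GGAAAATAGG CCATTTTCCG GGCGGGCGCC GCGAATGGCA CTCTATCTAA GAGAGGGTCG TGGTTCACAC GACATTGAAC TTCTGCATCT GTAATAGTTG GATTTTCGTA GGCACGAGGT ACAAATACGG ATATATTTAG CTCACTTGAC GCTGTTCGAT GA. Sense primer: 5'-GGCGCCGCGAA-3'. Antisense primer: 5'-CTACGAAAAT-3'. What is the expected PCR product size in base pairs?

The forward primer matches the template at positions 45–55.
Taking the reverse complement of CTACGAAAAT gives ATTTTCGTAG, found at positions 122–131 on the template; the primer anneals here to the top strand with its 3' end pointing upstream.
Product length = (reverse-primer end) − (forward-primer start) + 1 = 131 − 45 + 1 = 87 bp.

87 bp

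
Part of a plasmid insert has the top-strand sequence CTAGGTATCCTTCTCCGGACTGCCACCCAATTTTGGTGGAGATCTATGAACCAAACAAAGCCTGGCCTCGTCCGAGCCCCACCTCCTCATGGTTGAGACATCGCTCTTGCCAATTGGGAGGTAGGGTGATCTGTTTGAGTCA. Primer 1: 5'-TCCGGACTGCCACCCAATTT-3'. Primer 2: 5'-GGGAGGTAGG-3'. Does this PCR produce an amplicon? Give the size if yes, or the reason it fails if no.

Primer 1 (TCCGGACTGCCACCCAATTT) matches the top strand at positions 14–33 (3' end points downstream).
Primer 2 (GGGAGGTAGG) also matches the top strand directly, at positions 116–125 — its reverse complement CCTACCTCCC is not present.
Both primers anneal to the bottom strand with 3' ends pointing the same way, so neither can prime synthesis back toward the other.

No product — both primers anneal to the same strand and extend in the same direction.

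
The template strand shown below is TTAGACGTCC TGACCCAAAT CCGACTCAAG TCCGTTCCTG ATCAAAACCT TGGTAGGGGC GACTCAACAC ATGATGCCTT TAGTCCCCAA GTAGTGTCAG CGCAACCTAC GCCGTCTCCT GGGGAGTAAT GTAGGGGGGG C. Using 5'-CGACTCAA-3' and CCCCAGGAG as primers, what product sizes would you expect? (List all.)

The forward primer CGACTCAA matches the top strand at positions 22–29, 60–67.
The reverse primer's reverse complement is CTCCTGGGG, matching at positions 116–124.
Each forward site pairs with the reverse site to give a product ending at position 124: sizes 103, 65 bp.

103 bp, 65 bp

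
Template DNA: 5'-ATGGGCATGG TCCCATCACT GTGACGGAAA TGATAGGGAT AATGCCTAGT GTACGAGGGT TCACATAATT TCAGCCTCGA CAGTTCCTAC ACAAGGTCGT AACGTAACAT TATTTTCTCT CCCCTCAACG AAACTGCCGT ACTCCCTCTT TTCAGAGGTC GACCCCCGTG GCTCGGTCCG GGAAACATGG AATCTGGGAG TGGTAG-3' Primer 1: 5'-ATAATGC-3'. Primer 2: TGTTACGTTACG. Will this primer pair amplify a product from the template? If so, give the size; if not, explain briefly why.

Yes — a 71 bp product.

Primer 1 (ATAATGC) matches the top strand at positions 39–45; it acts as a forward primer.
Primer 2's reverse complement is CGTAACGTAACA, matching the top strand at positions 98–109; it acts as a reverse primer.
The 3' ends face each other across positions 39–109, giving a 71 bp product.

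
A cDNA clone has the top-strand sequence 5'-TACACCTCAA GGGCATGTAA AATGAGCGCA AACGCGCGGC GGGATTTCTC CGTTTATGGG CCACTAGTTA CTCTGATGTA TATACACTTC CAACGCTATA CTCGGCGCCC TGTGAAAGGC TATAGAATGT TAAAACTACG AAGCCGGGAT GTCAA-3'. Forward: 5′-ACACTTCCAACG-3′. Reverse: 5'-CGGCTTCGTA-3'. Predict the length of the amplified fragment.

63 bp

Scanning the template, ACACTTCCAACG occurs at positions 84–95; this primer anneals to the bottom strand there with its 3' end pointing downstream.
Reverse complement of the reverse primer: TACGAAGCCG. This occurs on the top strand at positions 137–146.
The product runs from position 84 to position 146, so its length is 146 − 84 + 1 = 63 bp.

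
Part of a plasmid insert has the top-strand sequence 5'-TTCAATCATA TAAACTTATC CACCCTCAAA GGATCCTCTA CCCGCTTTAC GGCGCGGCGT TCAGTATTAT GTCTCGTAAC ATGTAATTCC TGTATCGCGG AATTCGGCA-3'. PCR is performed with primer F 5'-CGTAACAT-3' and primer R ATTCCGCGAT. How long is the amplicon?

29 bp

The forward primer matches the template at positions 75–82.
Taking the reverse complement of ATTCCGCGAT gives ATCGCGGAAT, found at positions 94–103 on the template; the primer anneals here to the top strand with its 3' end pointing upstream.
Amplicon spans positions 75–103: 29 bp.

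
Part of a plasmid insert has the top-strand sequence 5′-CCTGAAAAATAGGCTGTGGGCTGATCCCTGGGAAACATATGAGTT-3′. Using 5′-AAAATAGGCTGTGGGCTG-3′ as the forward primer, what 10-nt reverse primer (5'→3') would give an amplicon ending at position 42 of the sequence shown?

The forward primer binds at positions 6–23; the product's 3' end on the top strand is position 42.
The reverse primer anneals to the top strand over positions 33–42, i.e. to AAACATATGA.
Its sequence written 5'→3' is the reverse complement: TCATATGTTT.

5'-TCATATGTTT-3'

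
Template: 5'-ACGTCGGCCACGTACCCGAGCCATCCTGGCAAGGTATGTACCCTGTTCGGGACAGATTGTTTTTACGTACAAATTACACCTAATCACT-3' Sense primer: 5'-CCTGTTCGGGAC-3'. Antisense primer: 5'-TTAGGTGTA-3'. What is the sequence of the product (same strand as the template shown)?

Scanning the template, CCTGTTCGGGAC occurs at positions 42–53; this primer anneals to the bottom strand there with its 3' end pointing downstream.
Taking the reverse complement of TTAGGTGTA gives TACACCTAA, found at positions 75–83 on the template; the primer anneals here to the top strand with its 3' end pointing upstream.
The product is the template from position 42 through 83 (42 bp).

5'-CCTGTTCGGGACAGATTGTTTTTACGTACAAATTACACCTAA-3'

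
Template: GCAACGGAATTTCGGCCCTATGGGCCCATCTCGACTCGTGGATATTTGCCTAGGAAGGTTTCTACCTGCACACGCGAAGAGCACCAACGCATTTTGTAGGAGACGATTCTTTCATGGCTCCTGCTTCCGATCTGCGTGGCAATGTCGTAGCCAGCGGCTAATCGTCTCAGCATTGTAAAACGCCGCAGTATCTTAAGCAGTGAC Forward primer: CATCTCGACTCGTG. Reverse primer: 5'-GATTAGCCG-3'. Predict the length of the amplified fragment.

Forward primer CATCTCGACTCGTG is found on the top strand at positions 27–40.
Taking the reverse complement of GATTAGCCG gives CGGCTAATC, found at positions 155–163 on the template; the primer anneals here to the top strand with its 3' end pointing upstream.
The product runs from position 27 to position 163, so its length is 163 − 27 + 1 = 137 bp.

137 bp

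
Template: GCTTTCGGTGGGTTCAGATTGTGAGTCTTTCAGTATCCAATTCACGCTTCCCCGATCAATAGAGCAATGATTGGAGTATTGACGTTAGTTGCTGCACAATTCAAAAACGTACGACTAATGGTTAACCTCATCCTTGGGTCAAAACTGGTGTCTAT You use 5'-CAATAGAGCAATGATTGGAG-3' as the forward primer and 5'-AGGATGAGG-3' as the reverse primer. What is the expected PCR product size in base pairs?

78 bp

Forward primer CAATAGAGCAATGATTGGAG is found on the top strand at positions 57–76.
The reverse primer's reverse complement is CCTCATCCT, which matches the template at positions 126–134.
Amplicon spans positions 57–134: 78 bp.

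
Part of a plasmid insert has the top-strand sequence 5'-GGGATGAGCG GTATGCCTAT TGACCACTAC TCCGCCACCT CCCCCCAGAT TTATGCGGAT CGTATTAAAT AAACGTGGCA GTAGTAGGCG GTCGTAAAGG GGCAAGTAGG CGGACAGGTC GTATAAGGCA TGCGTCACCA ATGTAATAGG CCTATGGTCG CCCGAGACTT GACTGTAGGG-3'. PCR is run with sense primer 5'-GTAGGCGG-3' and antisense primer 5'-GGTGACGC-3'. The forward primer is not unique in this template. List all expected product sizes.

56 bp, 34 bp

The forward primer GTAGGCGG matches the top strand at positions 84–91, 106–113.
The reverse primer's reverse complement is GCGTCACC, matching at positions 132–139.
Each forward site pairs with the reverse site to give a product ending at position 139: sizes 56, 34 bp.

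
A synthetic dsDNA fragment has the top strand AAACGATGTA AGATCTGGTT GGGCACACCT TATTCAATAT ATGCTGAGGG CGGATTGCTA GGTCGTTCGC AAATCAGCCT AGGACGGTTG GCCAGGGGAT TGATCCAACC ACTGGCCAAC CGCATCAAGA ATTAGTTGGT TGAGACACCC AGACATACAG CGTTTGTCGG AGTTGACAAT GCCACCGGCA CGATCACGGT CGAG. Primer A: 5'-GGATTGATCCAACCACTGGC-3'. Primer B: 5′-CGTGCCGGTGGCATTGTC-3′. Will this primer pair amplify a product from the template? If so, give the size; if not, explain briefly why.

Primer A (GGATTGATCCAACCACTGGC) matches the top strand at positions 97–116; it acts as a forward primer.
Primer B's reverse complement is GACAATGCCACCGGCACG, matching the top strand at positions 175–192; it acts as a reverse primer.
The 3' ends face each other across positions 97–192, giving a 96 bp product.

Yes — a 96 bp product.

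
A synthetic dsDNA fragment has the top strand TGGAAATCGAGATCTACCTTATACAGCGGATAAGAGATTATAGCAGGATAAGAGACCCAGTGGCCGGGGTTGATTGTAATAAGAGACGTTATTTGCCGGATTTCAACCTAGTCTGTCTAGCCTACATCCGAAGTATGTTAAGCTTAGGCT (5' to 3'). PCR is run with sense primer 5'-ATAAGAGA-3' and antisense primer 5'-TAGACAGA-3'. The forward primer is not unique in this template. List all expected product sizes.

The forward primer ATAAGAGA matches the top strand at positions 30–37, 48–55, 79–86.
The reverse primer's reverse complement is TCTGTCTA, matching at positions 112–119.
Each forward site pairs with the reverse site to give a product ending at position 119: sizes 90, 72, 41 bp.

90 bp, 72 bp, 41 bp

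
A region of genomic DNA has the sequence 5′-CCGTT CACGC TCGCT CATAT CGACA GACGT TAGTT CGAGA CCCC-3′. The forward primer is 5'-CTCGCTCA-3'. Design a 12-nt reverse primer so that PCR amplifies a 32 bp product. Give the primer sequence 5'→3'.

5'-GTCTCGAACTAA-3'

The forward primer binds at positions 10–17, so a 32 bp product ends at position 10 + 32 − 1 = 41.
The reverse primer anneals to the top strand over positions 30–41, i.e. to TTAGTTCGAGAC.
Its sequence written 5'→3' is the reverse complement: GTCTCGAACTAA.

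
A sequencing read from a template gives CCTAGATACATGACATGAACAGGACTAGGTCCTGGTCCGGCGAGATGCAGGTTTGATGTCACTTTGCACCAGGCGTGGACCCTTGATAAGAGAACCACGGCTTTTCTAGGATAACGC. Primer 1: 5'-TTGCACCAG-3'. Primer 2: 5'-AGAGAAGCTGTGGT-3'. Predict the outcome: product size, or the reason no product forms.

No product — primer 2 has no binding site in the template.

Primer 2 (AGAGAAGCTGTGGT) does not match the top strand, and its reverse complement ACCACAGCTTCTCT does not match either.
With no annealing site for primer 2, no amplification occurs.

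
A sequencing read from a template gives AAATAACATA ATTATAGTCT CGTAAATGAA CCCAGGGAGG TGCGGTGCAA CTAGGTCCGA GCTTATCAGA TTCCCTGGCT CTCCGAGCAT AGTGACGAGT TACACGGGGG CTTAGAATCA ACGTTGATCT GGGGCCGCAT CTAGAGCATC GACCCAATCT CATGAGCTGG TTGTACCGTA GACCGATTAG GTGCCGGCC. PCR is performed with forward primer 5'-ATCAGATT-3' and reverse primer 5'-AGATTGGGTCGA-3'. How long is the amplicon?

The forward primer matches the template at positions 65–72.
The reverse primer's reverse complement is TCGACCCAATCT, which matches the template at positions 149–160.
The product runs from position 65 to position 160, so its length is 160 − 65 + 1 = 96 bp.

96 bp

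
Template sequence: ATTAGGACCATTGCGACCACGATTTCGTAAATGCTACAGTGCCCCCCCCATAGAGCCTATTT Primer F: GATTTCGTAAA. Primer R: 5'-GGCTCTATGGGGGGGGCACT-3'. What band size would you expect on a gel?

37 bp

Forward primer GATTTCGTAAA is found on the top strand at positions 21–31.
Reverse complement of the reverse primer: AGTGCCCCCCCCATAGAGCC. This occurs on the top strand at positions 38–57.
Amplicon spans positions 21–57: 37 bp.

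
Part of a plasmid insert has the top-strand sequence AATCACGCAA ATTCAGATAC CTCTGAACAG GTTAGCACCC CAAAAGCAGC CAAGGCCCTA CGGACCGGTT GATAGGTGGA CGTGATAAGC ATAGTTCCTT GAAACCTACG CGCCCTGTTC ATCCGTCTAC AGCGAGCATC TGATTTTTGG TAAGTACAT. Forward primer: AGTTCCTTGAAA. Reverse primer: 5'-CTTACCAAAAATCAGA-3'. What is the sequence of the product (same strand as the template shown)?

5'-AGTTCCTTGAAACCTACGCGCCCTGTTCATCCGTCTACAGCGAGCATCTGATTTTTGGTAAG-3'

Forward primer AGTTCCTTGAAA is found on the top strand at positions 93–104.
The reverse primer's reverse complement is TCTGATTTTTGGTAAG, which matches the template at positions 139–154.
The product is the template from position 93 through 154 (62 bp).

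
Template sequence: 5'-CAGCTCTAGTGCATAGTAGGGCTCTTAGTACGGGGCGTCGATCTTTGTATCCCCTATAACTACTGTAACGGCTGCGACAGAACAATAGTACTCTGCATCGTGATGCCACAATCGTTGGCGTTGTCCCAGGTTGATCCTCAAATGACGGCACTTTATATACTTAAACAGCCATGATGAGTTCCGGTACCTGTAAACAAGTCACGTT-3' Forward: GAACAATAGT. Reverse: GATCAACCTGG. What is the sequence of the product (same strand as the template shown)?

5'-GAACAATAGTACTCTGCATCGTGATGCCACAATCGTTGGCGTTGTCCCAGGTTGATC-3'

Forward primer GAACAATAGT is found on the top strand at positions 80–89.
The reverse primer's reverse complement is CCAGGTTGATC, which matches the template at positions 126–136.
The product is the template from position 80 through 136 (57 bp).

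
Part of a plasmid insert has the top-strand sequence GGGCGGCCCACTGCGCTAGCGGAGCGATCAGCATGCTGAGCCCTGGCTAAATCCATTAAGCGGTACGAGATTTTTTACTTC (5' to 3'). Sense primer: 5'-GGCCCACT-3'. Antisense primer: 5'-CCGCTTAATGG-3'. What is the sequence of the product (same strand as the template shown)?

Scanning the template, GGCCCACT occurs at positions 5–12; this primer anneals to the bottom strand there with its 3' end pointing downstream.
Reverse complement of the reverse primer: CCATTAAGCGG. This occurs on the top strand at positions 53–63.
The product is the template from position 5 through 63 (59 bp).

5'-GGCCCACTGCGCTAGCGGAGCGATCAGCATGCTGAGCCCTGGCTAAATCCATTAAGCGG-3'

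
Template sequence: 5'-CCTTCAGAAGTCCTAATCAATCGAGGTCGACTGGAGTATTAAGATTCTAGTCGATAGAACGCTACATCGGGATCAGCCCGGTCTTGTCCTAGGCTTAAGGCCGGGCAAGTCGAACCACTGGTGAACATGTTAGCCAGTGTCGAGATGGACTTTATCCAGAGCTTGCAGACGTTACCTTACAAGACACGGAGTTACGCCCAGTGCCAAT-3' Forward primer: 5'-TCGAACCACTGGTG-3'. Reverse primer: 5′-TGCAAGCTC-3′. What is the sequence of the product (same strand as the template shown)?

The forward primer matches the template at positions 110–123.
The reverse primer's reverse complement is GAGCTTGCA, which matches the template at positions 159–167.
The product is the template from position 110 through 167 (58 bp).

5'-TCGAACCACTGGTGAACATGTTAGCCAGTGTCGAGATGGACTTTATCCAGAGCTTGCA-3'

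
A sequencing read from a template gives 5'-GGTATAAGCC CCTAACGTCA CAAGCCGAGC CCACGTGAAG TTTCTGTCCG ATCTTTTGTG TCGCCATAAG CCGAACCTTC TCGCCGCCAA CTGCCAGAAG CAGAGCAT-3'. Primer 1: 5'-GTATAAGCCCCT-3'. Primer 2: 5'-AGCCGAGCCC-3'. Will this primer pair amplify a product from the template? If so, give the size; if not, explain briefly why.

Primer 1 (GTATAAGCCCCT) matches the top strand at positions 2–13 (3' end points downstream).
Primer 2 (AGCCGAGCCC) also matches the top strand directly, at positions 23–32 — its reverse complement GGGCTCGGCT is not present.
Both primers anneal to the bottom strand with 3' ends pointing the same way, so neither can prime synthesis back toward the other.

No product — both primers anneal to the same strand and extend in the same direction.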